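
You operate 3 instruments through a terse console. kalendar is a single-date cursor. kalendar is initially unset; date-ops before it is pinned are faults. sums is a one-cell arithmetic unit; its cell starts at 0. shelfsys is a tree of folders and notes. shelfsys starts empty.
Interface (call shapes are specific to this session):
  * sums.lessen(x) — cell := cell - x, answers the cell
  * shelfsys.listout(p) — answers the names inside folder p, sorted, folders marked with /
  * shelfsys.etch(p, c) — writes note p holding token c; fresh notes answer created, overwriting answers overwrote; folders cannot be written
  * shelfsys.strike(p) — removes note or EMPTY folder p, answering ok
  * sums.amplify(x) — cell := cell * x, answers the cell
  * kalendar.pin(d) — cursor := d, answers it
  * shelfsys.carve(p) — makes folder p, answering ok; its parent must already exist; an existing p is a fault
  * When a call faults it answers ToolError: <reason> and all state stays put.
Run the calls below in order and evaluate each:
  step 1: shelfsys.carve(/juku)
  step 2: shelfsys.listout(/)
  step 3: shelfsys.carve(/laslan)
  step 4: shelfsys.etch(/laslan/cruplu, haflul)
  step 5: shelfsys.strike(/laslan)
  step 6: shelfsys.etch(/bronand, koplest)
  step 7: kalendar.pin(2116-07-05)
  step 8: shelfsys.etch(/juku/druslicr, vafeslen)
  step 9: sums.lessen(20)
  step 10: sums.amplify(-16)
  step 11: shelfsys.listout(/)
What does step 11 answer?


Answer: [bronand, juku/, laslan/]

Derivation:
-- shelfsys.carve(p→/juku) == ok
-- shelfsys.listout(p→/) == [juku/]
-- shelfsys.carve(p→/laslan) == ok
-- shelfsys.etch(p→/laslan/cruplu, c→haflul) == created
-- shelfsys.strike(p→/laslan) == ToolError: not empty
-- shelfsys.etch(p→/bronand, c→koplest) == created
-- kalendar.pin(d→2116-07-05) == 2116-07-05
-- shelfsys.etch(p→/juku/druslicr, c→vafeslen) == created
-- sums.lessen(x→20) == -20
-- sums.amplify(x→-16) == 320
-- shelfsys.listout(p→/) == [bronand, juku/, laslan/]


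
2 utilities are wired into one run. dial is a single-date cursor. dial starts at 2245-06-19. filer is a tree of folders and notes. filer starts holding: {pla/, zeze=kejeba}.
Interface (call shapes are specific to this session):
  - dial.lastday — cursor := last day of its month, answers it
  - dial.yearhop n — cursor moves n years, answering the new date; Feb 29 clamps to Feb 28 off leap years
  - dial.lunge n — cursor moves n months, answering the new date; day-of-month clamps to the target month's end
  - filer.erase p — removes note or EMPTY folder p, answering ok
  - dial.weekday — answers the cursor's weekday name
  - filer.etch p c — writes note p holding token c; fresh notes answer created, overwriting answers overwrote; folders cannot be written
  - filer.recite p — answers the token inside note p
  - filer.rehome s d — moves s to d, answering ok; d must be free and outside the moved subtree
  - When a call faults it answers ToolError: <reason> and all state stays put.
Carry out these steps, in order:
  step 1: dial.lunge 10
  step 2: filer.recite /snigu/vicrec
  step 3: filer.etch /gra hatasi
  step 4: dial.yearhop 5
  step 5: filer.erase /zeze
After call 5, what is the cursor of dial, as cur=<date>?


Answer: cur=2251-04-19

Derivation:
# 1. dial.lunge(n: 10) ~> 2246-04-19
# 2. filer.recite(p: /snigu/vicrec) ~> ToolError: not found
# 3. filer.etch(p: /gra, c: hatasi) ~> created
# 4. dial.yearhop(n: 5) ~> 2251-04-19
# 5. filer.erase(p: /zeze) ~> ok


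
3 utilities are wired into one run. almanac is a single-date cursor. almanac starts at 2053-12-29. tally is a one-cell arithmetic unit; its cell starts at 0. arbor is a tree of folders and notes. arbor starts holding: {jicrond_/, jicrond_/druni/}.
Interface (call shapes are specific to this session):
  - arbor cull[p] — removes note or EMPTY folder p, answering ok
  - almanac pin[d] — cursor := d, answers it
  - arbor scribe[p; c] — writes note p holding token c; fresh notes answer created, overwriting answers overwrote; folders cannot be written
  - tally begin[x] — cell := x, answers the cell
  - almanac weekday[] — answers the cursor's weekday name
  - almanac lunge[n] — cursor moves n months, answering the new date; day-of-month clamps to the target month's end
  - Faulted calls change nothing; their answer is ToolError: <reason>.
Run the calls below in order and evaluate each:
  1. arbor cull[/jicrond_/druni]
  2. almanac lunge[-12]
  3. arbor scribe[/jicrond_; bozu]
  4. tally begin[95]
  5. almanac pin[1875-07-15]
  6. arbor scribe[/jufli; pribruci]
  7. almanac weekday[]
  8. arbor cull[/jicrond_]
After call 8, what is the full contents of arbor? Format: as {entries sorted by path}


→ arbor cull(p→/jicrond_/druni)
← ok
→ almanac lunge(n→-12)
← 2052-12-29
→ arbor scribe(p→/jicrond_, c→bozu)
← ToolError: is a directory
→ tally begin(x→95)
← 95
→ almanac pin(d→1875-07-15)
← 1875-07-15
→ arbor scribe(p→/jufli, c→pribruci)
← created
→ almanac weekday()
← Thursday
→ arbor cull(p→/jicrond_)
← ok

Answer: {jufli=pribruci}


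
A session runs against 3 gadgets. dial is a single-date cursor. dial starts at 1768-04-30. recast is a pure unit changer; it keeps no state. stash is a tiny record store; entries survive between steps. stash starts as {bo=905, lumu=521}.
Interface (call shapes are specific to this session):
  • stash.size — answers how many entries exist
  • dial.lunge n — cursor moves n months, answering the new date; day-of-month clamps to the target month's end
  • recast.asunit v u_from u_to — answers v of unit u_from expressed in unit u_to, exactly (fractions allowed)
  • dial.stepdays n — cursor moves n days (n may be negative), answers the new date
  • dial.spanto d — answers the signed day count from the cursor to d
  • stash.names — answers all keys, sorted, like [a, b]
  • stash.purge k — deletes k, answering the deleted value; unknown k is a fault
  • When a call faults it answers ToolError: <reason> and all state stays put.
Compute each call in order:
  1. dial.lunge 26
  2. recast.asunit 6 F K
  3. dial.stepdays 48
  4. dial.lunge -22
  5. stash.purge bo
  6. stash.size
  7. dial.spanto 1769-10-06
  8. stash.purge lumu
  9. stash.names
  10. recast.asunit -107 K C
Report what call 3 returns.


% dial.lunge n='26'
:: 1770-06-30
% recast.asunit v='6' u_from='F' u_to='K'
:: 46567/180
% dial.stepdays n='48'
:: 1770-08-17
% dial.lunge n='-22'
:: 1768-10-17
% stash.purge k='bo'
:: 905
% stash.size
:: 1
% dial.spanto d='1769-10-06'
:: 354
% stash.purge k='lumu'
:: 521
% stash.names
:: []
% recast.asunit v='-107' u_from='K' u_to='C'
:: -7603/20

Answer: 1770-08-17


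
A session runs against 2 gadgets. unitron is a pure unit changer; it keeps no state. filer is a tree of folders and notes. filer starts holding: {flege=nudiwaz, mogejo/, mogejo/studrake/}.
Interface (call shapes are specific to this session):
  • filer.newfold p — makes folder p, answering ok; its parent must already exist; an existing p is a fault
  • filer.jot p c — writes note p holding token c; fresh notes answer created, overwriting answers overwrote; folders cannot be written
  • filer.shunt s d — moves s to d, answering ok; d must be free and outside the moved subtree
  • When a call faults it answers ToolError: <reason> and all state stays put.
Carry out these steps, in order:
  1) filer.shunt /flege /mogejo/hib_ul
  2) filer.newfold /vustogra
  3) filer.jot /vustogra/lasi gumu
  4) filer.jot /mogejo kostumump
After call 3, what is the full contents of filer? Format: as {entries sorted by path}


I run shunt(s='/flege', d='/mogejo/hib_ul'), — result: ok.
I invoke newfold(p='/vustogra'), and observe ok.
Invoking jot(p='/vustogra/lasi', c='gumu'), giving created.
I use jot(p='/mogejo', c='kostumump'), yielding ToolError: is a directory.

Answer: {mogejo/, mogejo/hib_ul=nudiwaz, mogejo/studrake/, vustogra/, vustogra/lasi=gumu}


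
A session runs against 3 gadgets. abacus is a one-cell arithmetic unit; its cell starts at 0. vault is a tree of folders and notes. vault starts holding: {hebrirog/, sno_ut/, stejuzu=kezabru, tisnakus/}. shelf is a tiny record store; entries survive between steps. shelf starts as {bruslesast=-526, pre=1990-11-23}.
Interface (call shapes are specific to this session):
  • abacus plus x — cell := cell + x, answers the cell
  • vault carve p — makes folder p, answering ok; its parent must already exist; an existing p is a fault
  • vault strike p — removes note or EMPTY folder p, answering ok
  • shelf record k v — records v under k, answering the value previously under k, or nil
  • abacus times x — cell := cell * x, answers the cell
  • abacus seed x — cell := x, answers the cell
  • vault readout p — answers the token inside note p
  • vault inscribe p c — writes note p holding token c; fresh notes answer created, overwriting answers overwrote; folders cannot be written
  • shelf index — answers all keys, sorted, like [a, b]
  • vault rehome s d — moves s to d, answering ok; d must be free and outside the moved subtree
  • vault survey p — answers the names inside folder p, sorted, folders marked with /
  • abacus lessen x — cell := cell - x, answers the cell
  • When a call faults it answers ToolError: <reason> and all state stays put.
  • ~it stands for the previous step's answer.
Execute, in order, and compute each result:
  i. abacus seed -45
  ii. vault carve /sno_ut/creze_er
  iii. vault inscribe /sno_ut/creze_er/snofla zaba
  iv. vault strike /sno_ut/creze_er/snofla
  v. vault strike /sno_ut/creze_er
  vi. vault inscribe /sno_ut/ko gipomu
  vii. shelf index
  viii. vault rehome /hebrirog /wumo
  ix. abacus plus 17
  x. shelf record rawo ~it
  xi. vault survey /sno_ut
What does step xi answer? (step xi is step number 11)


# 1. abacus seed(x: -45) ~> -45
# 2. vault carve(p: /sno_ut/creze_er) ~> ok
# 3. vault inscribe(p: /sno_ut/creze_er/snofla, c: zaba) ~> created
# 4. vault strike(p: /sno_ut/creze_er/snofla) ~> ok
# 5. vault strike(p: /sno_ut/creze_er) ~> ok
# 6. vault inscribe(p: /sno_ut/ko, c: gipomu) ~> created
# 7. shelf index() ~> [bruslesast, pre]
# 8. vault rehome(s: /hebrirog, d: /wumo) ~> ok
# 9. abacus plus(x: 17) ~> -28
# 10. shelf record(k: rawo, v: ~it) ~> nil
# 11. vault survey(p: /sno_ut) ~> [ko]

Answer: [ko]


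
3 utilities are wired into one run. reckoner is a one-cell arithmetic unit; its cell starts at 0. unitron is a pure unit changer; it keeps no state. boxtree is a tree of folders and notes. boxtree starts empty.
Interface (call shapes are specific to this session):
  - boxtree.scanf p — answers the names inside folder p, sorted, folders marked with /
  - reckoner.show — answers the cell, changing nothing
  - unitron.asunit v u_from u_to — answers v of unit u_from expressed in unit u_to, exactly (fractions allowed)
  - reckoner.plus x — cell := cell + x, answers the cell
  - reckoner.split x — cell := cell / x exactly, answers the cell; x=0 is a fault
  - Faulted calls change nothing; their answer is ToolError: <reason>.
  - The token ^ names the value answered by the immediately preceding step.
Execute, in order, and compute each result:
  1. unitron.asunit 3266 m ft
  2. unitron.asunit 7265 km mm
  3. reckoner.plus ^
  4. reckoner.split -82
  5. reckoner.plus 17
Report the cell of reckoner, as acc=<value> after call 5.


Answer: acc=-3632499303/41

Derivation:
CALL unitron.asunit[v=3266; u_from=m; u_to=ft]
RET  4082500/381
CALL unitron.asunit[v=7265; u_from=km; u_to=mm]
RET  7265000000
CALL reckoner.plus[x=^]
RET  7265000000
CALL reckoner.split[x=-82]
RET  -3632500000/41
CALL reckoner.plus[x=17]
RET  -3632499303/41


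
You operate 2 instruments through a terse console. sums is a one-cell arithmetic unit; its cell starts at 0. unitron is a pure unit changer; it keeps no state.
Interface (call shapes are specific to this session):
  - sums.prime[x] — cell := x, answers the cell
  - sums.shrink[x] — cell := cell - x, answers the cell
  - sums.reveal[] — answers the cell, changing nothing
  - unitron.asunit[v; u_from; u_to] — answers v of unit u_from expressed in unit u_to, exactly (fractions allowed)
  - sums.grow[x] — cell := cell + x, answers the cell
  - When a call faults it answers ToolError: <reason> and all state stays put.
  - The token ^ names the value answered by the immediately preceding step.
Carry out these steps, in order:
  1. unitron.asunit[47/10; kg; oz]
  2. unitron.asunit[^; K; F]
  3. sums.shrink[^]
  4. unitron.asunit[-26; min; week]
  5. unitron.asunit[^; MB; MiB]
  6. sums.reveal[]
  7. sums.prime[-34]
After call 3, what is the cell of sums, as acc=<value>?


CALL unitron.asunit[v='47/10'; u_from='kg'; u_to='oz']
RET  7520000000/45359237
CALL unitron.asunit[v='^'; u_from='K'; u_to='F']
RET  -731428047179/4535923700
CALL sums.shrink[x='^']
RET  731428047179/4535923700
CALL unitron.asunit[v='-26'; u_from='min'; u_to='week']
RET  -13/5040
CALL unitron.asunit[v='^'; u_from='MB'; u_to='MiB']
RET  -40625/16515072
CALL sums.reveal[]
RET  731428047179/4535923700
CALL sums.prime[x='-34']
RET  -34

Answer: acc=731428047179/4535923700


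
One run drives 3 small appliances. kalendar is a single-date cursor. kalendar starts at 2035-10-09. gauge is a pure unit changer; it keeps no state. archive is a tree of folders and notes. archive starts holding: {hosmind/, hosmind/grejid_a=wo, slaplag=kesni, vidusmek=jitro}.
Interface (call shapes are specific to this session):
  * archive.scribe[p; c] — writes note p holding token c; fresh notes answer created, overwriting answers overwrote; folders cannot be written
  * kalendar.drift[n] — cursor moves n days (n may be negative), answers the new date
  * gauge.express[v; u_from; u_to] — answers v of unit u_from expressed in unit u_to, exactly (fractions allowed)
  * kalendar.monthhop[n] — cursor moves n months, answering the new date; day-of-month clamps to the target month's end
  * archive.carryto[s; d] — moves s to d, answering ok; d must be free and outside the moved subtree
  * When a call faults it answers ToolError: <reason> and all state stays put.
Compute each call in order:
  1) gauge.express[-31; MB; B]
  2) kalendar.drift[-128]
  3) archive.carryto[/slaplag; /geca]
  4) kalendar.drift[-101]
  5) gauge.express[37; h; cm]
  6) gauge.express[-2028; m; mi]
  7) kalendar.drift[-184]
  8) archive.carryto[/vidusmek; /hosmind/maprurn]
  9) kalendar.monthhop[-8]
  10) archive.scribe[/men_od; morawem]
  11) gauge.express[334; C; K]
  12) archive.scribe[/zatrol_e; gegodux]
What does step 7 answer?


Answer: 2034-08-22

Derivation:
// gauge.express(v→-31, u_from→MB, u_to→B) : -31000000
// kalendar.drift(n→-128) : 2035-06-03
// archive.carryto(s→/slaplag, d→/geca) : ok
// kalendar.drift(n→-101) : 2035-02-22
// gauge.express(v→37, u_from→h, u_to→cm) : ToolError: incompatible units
// gauge.express(v→-2028, u_from→m, u_to→mi) : -21125/16764
// kalendar.drift(n→-184) : 2034-08-22
// archive.carryto(s→/vidusmek, d→/hosmind/maprurn) : ok
// kalendar.monthhop(n→-8) : 2033-12-22
// archive.scribe(p→/men_od, c→morawem) : created
// gauge.express(v→334, u_from→C, u_to→K) : 12143/20
// archive.scribe(p→/zatrol_e, c→gegodux) : created


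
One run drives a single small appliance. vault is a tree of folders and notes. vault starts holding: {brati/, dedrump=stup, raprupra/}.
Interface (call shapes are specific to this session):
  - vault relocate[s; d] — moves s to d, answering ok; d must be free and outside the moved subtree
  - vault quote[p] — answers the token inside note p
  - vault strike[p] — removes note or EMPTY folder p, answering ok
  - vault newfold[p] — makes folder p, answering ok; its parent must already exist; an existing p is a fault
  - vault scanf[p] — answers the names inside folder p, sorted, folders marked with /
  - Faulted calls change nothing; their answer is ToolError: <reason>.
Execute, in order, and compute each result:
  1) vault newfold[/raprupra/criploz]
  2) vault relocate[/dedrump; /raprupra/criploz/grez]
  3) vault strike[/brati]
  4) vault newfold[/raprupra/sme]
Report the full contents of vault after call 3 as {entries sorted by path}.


Answer: {raprupra/, raprupra/criploz/, raprupra/criploz/grez=stup}

Derivation:
Act: vault newfold[p='/raprupra/criploz']
Obs: ok
Act: vault relocate[s='/dedrump'; d='/raprupra/criploz/grez']
Obs: ok
Act: vault strike[p='/brati']
Obs: ok
Act: vault newfold[p='/raprupra/sme']
Obs: ok


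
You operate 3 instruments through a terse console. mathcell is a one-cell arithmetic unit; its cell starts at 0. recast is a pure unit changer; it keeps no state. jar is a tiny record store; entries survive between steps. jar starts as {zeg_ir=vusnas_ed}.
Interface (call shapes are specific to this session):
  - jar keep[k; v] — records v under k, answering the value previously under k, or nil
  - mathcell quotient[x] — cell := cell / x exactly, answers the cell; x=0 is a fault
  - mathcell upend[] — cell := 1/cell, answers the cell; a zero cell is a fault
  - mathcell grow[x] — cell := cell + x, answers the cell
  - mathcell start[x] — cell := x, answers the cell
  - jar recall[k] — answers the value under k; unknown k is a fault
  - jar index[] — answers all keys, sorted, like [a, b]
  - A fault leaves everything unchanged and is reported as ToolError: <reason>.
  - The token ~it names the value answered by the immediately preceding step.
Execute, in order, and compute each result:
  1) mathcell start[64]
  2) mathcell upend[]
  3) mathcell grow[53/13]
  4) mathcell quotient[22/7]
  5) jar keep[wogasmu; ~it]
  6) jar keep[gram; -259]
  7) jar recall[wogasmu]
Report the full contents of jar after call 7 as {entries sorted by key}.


Answer: {gram=-259, wogasmu=23835/18304, zeg_ir=vusnas_ed}

Derivation:
I invoke mathcell start(x→64), giving 64.
I invoke mathcell upend(), → 1/64.
I call mathcell grow(x→53/13), — result: 3405/832.
I try mathcell quotient(x→22/7), and see 23835/18304.
Calling jar keep(k→wogasmu, v→~it), — result: nil.
I use jar keep(k→gram, v→-259), yielding nil.
Calling jar recall(k→wogasmu), which returns 23835/18304.


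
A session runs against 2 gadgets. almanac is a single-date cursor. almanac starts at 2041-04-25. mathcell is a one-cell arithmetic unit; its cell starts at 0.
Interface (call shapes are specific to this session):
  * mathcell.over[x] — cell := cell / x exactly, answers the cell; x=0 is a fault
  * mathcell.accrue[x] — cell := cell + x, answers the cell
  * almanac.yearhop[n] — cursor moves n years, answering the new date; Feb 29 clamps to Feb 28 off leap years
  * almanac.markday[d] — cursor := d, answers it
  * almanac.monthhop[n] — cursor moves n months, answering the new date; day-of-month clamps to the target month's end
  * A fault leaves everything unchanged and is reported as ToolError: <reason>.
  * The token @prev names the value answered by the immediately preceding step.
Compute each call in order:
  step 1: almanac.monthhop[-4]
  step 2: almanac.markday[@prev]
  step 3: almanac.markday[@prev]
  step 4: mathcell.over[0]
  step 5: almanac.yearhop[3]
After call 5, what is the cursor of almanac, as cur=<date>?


Answer: cur=2043-12-25

Derivation:
$ almanac.monthhop n=-4
:: 2040-12-25
$ almanac.markday d=@prev
:: 2040-12-25
$ almanac.markday d=@prev
:: 2040-12-25
$ mathcell.over x=0
:: ToolError: division by zero
$ almanac.yearhop n=3
:: 2043-12-25


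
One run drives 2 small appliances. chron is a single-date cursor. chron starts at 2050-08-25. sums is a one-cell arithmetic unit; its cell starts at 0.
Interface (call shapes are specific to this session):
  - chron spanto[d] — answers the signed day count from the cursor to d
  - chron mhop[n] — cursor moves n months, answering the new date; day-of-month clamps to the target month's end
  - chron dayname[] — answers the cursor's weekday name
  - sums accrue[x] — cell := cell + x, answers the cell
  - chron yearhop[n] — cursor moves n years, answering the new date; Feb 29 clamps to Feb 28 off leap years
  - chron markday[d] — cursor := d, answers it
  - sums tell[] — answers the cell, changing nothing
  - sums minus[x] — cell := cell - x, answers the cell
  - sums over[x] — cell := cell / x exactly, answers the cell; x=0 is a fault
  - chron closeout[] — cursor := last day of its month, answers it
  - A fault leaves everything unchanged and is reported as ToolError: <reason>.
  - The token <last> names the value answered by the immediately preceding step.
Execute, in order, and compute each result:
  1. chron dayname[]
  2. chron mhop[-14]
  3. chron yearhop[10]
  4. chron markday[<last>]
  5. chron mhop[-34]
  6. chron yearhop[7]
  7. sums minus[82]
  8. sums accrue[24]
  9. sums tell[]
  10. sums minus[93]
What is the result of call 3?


Answer: 2059-06-25

Derivation:
~$ chron dayname
[out] Thursday
~$ chron mhop n=-14
[out] 2049-06-25
~$ chron yearhop n=10
[out] 2059-06-25
~$ chron markday d=<last>
[out] 2059-06-25
~$ chron mhop n=-34
[out] 2056-08-25
~$ chron yearhop n=7
[out] 2063-08-25
~$ sums minus x=82
[out] -82
~$ sums accrue x=24
[out] -58
~$ sums tell
[out] -58
~$ sums minus x=93
[out] -151


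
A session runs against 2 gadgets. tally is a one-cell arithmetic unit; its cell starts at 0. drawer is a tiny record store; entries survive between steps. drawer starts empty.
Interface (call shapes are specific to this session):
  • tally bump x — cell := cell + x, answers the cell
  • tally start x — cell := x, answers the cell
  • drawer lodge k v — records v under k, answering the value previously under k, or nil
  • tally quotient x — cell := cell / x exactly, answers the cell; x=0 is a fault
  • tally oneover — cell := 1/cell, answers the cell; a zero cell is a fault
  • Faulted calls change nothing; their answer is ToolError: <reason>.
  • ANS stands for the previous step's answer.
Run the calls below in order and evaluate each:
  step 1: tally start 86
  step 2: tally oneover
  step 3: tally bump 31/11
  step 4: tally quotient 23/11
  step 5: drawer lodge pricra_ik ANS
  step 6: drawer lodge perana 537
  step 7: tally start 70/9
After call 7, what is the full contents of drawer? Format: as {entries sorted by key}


Answer: {perana=537, pricra_ik=2677/1978}

Derivation:
$ tally start x='86'
  86
$ tally oneover
  1/86
$ tally bump x='31/11'
  2677/946
$ tally quotient x='23/11'
  2677/1978
$ drawer lodge k='pricra_ik' v='ANS'
  nil
$ drawer lodge k='perana' v='537'
  nil
$ tally start x='70/9'
  70/9


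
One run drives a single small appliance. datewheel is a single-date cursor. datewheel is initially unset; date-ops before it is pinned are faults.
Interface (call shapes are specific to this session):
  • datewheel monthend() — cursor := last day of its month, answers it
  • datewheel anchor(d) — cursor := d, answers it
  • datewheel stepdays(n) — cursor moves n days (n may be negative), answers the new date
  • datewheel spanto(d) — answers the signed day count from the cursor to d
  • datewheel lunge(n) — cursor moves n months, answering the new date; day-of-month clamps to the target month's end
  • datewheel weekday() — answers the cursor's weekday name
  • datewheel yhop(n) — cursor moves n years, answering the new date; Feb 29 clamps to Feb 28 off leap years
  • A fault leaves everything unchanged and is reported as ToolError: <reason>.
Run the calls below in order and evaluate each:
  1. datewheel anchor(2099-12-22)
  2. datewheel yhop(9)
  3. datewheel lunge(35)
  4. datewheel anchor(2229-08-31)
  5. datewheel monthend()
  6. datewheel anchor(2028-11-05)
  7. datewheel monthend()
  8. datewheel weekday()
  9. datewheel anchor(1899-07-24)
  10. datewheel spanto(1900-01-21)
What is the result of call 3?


Answer: 2111-11-22

Derivation:
>> datewheel anchor(d='2099-12-22')
<< 2099-12-22
>> datewheel yhop(n='9')
<< 2108-12-22
>> datewheel lunge(n='35')
<< 2111-11-22
>> datewheel anchor(d='2229-08-31')
<< 2229-08-31
>> datewheel monthend()
<< 2229-08-31
>> datewheel anchor(d='2028-11-05')
<< 2028-11-05
>> datewheel monthend()
<< 2028-11-30
>> datewheel weekday()
<< Thursday
>> datewheel anchor(d='1899-07-24')
<< 1899-07-24
>> datewheel spanto(d='1900-01-21')
<< 181


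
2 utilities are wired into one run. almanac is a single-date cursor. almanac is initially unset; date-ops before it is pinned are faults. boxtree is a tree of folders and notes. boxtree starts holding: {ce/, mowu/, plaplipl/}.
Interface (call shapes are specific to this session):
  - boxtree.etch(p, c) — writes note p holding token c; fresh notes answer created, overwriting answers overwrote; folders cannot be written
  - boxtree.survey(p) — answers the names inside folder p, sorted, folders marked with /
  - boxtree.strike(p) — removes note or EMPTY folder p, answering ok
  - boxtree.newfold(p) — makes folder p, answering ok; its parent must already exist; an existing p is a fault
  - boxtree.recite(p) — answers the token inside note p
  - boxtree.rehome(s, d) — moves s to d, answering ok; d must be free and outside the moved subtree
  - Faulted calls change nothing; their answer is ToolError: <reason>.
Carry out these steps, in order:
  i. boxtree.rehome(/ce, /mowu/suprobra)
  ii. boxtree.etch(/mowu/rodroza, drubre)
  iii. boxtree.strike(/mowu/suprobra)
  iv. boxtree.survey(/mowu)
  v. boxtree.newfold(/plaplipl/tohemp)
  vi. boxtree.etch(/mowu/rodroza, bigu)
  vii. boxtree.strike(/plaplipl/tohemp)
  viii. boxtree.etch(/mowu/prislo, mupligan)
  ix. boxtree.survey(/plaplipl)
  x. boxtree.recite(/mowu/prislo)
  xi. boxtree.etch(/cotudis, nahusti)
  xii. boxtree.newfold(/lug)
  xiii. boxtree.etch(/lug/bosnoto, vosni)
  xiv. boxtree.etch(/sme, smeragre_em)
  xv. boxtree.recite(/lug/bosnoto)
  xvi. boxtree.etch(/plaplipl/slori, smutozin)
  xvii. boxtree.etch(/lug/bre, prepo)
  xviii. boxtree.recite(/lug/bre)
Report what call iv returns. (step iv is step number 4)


·→ boxtree.rehome(/ce, /mowu/suprobra)
·← ok
·→ boxtree.etch(/mowu/rodroza, drubre)
·← created
·→ boxtree.strike(/mowu/suprobra)
·← ok
·→ boxtree.survey(/mowu)
·← [rodroza]
·→ boxtree.newfold(/plaplipl/tohemp)
·← ok
·→ boxtree.etch(/mowu/rodroza, bigu)
·← overwrote
·→ boxtree.strike(/plaplipl/tohemp)
·← ok
·→ boxtree.etch(/mowu/prislo, mupligan)
·← created
·→ boxtree.survey(/plaplipl)
·← []
·→ boxtree.recite(/mowu/prislo)
·← mupligan
·→ boxtree.etch(/cotudis, nahusti)
·← created
·→ boxtree.newfold(/lug)
·← ok
·→ boxtree.etch(/lug/bosnoto, vosni)
·← created
·→ boxtree.etch(/sme, smeragre_em)
·← created
·→ boxtree.recite(/lug/bosnoto)
·← vosni
·→ boxtree.etch(/plaplipl/slori, smutozin)
·← created
·→ boxtree.etch(/lug/bre, prepo)
·← created
·→ boxtree.recite(/lug/bre)
·← prepo

Answer: [rodroza]


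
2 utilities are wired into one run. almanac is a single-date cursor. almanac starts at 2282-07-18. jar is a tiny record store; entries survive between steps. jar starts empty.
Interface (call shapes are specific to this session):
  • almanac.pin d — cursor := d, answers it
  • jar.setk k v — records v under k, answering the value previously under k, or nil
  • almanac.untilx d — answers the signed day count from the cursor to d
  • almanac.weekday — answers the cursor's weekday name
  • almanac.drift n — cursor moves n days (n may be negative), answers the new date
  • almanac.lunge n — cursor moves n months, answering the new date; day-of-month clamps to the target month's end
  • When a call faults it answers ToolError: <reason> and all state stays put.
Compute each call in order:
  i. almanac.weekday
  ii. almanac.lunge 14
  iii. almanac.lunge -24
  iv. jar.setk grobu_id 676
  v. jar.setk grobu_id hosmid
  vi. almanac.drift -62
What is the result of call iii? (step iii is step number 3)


>>> almanac.weekday
:: Tuesday
>>> almanac.lunge n=14
:: 2283-09-18
>>> almanac.lunge n=-24
:: 2281-09-18
>>> jar.setk k=grobu_id v=676
:: nil
>>> jar.setk k=grobu_id v=hosmid
:: 676
>>> almanac.drift n=-62
:: 2281-07-18

Answer: 2281-09-18


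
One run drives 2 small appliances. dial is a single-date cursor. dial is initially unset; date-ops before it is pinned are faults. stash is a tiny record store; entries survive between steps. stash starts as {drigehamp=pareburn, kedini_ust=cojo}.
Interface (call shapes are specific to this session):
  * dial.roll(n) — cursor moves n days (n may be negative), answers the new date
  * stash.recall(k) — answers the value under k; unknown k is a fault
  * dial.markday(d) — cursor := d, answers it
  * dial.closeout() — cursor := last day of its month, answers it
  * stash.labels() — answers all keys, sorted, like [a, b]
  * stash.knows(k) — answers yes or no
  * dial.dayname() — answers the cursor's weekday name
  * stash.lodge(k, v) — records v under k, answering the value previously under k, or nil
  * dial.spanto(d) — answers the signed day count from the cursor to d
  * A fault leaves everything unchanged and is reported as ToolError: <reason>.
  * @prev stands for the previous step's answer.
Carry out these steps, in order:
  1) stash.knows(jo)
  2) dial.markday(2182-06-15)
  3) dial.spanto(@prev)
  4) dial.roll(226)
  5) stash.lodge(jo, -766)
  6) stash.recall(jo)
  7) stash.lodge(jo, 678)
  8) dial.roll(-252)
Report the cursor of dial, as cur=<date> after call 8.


-> stash.knows(k='jo')
<- no
-> dial.markday(d='2182-06-15')
<- 2182-06-15
-> dial.spanto(d='@prev')
<- 0
-> dial.roll(n='226')
<- 2183-01-27
-> stash.lodge(k='jo', v='-766')
<- nil
-> stash.recall(k='jo')
<- -766
-> stash.lodge(k='jo', v='678')
<- -766
-> dial.roll(n='-252')
<- 2182-05-20

Answer: cur=2182-05-20


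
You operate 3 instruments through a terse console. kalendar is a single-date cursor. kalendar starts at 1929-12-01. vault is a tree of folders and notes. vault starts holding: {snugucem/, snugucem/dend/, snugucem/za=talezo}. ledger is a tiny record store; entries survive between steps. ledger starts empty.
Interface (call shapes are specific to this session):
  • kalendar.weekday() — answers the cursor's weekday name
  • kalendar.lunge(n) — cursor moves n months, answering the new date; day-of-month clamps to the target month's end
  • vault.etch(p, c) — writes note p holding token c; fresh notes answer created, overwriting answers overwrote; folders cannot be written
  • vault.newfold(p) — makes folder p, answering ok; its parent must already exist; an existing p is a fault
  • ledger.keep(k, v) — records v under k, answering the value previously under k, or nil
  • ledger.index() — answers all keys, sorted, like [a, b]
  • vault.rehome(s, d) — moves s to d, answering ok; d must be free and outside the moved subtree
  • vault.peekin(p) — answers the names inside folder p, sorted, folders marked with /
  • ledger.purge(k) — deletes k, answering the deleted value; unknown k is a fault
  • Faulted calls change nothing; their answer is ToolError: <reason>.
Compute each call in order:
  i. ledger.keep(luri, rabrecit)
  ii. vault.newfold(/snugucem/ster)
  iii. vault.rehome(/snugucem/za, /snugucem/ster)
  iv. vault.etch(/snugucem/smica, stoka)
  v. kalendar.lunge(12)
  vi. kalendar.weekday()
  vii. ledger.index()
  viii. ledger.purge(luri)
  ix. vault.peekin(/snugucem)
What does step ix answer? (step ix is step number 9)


·→ ledger.keep(k=luri, v=rabrecit)
·← nil
·→ vault.newfold(p=/snugucem/ster)
·← ok
·→ vault.rehome(s=/snugucem/za, d=/snugucem/ster)
·← ToolError: exists
·→ vault.etch(p=/snugucem/smica, c=stoka)
·← created
·→ kalendar.lunge(n=12)
·← 1930-12-01
·→ kalendar.weekday()
·← Monday
·→ ledger.index()
·← [luri]
·→ ledger.purge(k=luri)
·← rabrecit
·→ vault.peekin(p=/snugucem)
·← [dend/, smica, ster/, za]

Answer: [dend/, smica, ster/, za]


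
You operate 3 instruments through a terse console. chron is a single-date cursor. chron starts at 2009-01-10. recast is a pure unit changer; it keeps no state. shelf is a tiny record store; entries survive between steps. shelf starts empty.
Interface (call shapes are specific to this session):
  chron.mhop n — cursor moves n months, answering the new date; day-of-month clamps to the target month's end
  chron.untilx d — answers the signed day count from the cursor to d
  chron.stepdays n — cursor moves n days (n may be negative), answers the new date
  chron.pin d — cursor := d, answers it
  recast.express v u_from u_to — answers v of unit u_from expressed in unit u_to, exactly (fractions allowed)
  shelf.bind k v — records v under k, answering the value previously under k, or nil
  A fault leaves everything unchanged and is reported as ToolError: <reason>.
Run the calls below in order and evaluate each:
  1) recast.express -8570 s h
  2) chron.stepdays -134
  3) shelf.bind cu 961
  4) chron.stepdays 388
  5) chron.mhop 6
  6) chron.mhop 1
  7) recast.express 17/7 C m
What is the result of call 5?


Then recast.express on v='-8570', u_from='s', u_to='h', and observe -857/360.
Now I run chron.stepdays on n='-134', → 2008-08-29.
I run shelf.bind on k='cu', v='961': nil.
Calling chron.stepdays on n='388', → 2009-09-21.
Now I run chron.mhop on n='6', and see 2010-03-21.
I call chron.mhop on n='1': 2010-04-21.
I try recast.express on v='17/7', u_from='C', u_to='m', giving ToolError: incompatible units.

Answer: 2010-03-21


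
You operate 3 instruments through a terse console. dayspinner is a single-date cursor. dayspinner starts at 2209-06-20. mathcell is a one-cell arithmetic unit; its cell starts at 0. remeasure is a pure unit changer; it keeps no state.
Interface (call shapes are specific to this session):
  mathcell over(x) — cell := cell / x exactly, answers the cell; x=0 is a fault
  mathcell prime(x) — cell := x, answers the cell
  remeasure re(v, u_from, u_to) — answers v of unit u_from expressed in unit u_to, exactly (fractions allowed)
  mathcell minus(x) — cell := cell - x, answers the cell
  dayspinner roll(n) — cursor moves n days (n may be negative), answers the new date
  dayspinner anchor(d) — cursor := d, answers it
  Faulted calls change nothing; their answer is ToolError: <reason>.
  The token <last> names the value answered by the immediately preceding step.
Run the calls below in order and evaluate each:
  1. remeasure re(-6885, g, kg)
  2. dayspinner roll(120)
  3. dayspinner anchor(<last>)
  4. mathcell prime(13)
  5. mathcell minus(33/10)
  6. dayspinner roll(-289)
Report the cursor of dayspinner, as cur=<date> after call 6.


Now I run remeasure re on v=-6885, u_from=g, u_to=kg, which returns -1377/200.
I call dayspinner roll on n=120, giving 2209-10-18.
I try dayspinner anchor on d=<last>: 2209-10-18.
Invoking mathcell prime on x=13, giving 13.
I use mathcell minus on x=33/10, and see 97/10.
I run dayspinner roll on n=-289, → 2209-01-02.

Answer: cur=2209-01-02


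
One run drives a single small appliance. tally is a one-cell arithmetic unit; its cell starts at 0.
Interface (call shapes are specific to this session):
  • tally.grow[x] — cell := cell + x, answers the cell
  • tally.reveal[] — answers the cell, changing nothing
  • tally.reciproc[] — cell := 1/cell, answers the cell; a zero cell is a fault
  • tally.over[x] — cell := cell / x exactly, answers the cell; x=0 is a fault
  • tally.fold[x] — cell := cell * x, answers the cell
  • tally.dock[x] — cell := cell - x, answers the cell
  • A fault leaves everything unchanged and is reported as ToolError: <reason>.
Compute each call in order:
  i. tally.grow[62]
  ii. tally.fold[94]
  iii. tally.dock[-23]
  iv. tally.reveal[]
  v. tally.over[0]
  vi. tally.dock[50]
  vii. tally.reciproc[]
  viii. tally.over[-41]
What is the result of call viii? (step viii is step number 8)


% 1. tally.grow(62) -> 62
% 2. tally.fold(94) -> 5828
% 3. tally.dock(-23) -> 5851
% 4. tally.reveal() -> 5851
% 5. tally.over(0) -> ToolError: division by zero
% 6. tally.dock(50) -> 5801
% 7. tally.reciproc() -> 1/5801
% 8. tally.over(-41) -> -1/237841

Answer: -1/237841


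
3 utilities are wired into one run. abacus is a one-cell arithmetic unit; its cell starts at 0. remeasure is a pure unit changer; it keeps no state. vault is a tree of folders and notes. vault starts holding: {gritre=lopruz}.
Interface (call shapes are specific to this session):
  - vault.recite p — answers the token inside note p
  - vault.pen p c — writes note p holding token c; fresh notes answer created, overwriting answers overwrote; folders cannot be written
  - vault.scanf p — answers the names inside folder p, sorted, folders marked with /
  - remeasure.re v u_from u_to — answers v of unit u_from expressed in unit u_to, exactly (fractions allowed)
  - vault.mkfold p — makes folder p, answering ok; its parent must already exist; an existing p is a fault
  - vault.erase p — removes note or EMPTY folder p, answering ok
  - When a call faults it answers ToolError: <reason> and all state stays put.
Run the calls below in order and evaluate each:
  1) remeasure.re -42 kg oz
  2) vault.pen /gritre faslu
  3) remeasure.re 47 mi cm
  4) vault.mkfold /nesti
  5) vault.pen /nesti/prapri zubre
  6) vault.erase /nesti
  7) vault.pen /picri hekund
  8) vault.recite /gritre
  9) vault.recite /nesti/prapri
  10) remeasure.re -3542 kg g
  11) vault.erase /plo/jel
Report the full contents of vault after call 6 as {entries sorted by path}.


>> re(v: -42, u_from: kg, u_to: oz)
<< -9600000000/6479891
>> pen(p: /gritre, c: faslu)
<< overwrote
>> re(v: 47, u_from: mi, u_to: cm)
<< 37819584/5
>> mkfold(p: /nesti)
<< ok
>> pen(p: /nesti/prapri, c: zubre)
<< created
>> erase(p: /nesti)
<< ToolError: not empty
>> pen(p: /picri, c: hekund)
<< created
>> recite(p: /gritre)
<< faslu
>> recite(p: /nesti/prapri)
<< zubre
>> re(v: -3542, u_from: kg, u_to: g)
<< -3542000
>> erase(p: /plo/jel)
<< ToolError: not found

Answer: {gritre=faslu, nesti/, nesti/prapri=zubre}


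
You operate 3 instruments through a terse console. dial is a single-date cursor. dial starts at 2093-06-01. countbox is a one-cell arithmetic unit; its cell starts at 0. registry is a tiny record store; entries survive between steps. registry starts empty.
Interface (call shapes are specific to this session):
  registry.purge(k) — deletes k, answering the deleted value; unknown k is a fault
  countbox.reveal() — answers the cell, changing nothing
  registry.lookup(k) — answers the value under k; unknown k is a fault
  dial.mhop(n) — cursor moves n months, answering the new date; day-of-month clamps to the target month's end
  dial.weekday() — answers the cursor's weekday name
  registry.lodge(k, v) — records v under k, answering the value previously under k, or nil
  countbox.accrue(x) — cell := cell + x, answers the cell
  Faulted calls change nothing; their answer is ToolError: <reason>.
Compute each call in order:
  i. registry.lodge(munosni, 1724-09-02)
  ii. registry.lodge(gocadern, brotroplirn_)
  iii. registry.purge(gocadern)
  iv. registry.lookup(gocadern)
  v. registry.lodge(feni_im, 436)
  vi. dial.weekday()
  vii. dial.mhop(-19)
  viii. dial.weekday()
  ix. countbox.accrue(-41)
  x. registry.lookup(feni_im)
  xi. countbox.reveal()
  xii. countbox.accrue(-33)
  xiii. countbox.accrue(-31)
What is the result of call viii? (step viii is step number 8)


Answer: Thursday

Derivation:
# lodge(k=munosni, v=1724-09-02) == nil
# lodge(k=gocadern, v=brotroplirn_) == nil
# purge(k=gocadern) == brotroplirn_
# lookup(k=gocadern) == ToolError: no such key gocadern
# lodge(k=feni_im, v=436) == nil
# weekday() == Monday
# mhop(n=-19) == 2091-11-01
# weekday() == Thursday
# accrue(x=-41) == -41
# lookup(k=feni_im) == 436
# reveal() == -41
# accrue(x=-33) == -74
# accrue(x=-31) == -105


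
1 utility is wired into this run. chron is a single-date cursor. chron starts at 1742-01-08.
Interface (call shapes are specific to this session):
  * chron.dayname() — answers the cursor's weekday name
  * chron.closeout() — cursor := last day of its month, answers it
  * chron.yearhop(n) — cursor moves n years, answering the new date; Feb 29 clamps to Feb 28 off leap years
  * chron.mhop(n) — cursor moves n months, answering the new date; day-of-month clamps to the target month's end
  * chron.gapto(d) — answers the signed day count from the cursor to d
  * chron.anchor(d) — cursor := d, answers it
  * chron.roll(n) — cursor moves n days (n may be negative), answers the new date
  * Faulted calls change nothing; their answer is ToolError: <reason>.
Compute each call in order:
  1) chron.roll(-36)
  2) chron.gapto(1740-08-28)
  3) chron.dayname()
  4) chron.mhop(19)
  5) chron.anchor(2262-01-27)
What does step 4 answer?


Answer: 1743-07-03

Derivation:
> chron.roll n→-36
  1741-12-03
> chron.gapto d→1740-08-28
  -462
> chron.dayname
  Sunday
> chron.mhop n→19
  1743-07-03
> chron.anchor d→2262-01-27
  2262-01-27
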